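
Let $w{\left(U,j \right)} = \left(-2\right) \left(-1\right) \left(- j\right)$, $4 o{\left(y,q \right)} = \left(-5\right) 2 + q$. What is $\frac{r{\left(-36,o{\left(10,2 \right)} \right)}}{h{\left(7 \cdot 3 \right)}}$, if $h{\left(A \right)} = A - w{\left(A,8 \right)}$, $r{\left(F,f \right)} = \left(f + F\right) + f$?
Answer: $- \frac{40}{37} \approx -1.0811$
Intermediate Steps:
$o{\left(y,q \right)} = - \frac{5}{2} + \frac{q}{4}$ ($o{\left(y,q \right)} = \frac{\left(-5\right) 2 + q}{4} = \frac{-10 + q}{4} = - \frac{5}{2} + \frac{q}{4}$)
$r{\left(F,f \right)} = F + 2 f$ ($r{\left(F,f \right)} = \left(F + f\right) + f = F + 2 f$)
$w{\left(U,j \right)} = - 2 j$ ($w{\left(U,j \right)} = 2 \left(- j\right) = - 2 j$)
$h{\left(A \right)} = 16 + A$ ($h{\left(A \right)} = A - \left(-2\right) 8 = A - -16 = A + 16 = 16 + A$)
$\frac{r{\left(-36,o{\left(10,2 \right)} \right)}}{h{\left(7 \cdot 3 \right)}} = \frac{-36 + 2 \left(- \frac{5}{2} + \frac{1}{4} \cdot 2\right)}{16 + 7 \cdot 3} = \frac{-36 + 2 \left(- \frac{5}{2} + \frac{1}{2}\right)}{16 + 21} = \frac{-36 + 2 \left(-2\right)}{37} = \left(-36 - 4\right) \frac{1}{37} = \left(-40\right) \frac{1}{37} = - \frac{40}{37}$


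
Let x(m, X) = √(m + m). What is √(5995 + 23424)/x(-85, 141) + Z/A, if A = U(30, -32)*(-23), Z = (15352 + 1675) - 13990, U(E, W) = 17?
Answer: -3037/391 - I*√5001230/170 ≈ -7.7673 - 13.155*I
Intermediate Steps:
x(m, X) = √2*√m (x(m, X) = √(2*m) = √2*√m)
Z = 3037 (Z = 17027 - 13990 = 3037)
A = -391 (A = 17*(-23) = -391)
√(5995 + 23424)/x(-85, 141) + Z/A = √(5995 + 23424)/((√2*√(-85))) + 3037/(-391) = √29419/((√2*(I*√85))) + 3037*(-1/391) = √29419/((I*√170)) - 3037/391 = √29419*(-I*√170/170) - 3037/391 = -I*√5001230/170 - 3037/391 = -3037/391 - I*√5001230/170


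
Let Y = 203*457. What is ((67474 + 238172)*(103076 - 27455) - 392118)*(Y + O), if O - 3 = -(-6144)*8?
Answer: 3280316342876448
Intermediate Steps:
Y = 92771
O = 49155 (O = 3 - (-6144)*8 = 3 - 2048*(-24) = 3 + 49152 = 49155)
((67474 + 238172)*(103076 - 27455) - 392118)*(Y + O) = ((67474 + 238172)*(103076 - 27455) - 392118)*(92771 + 49155) = (305646*75621 - 392118)*141926 = (23113256166 - 392118)*141926 = 23112864048*141926 = 3280316342876448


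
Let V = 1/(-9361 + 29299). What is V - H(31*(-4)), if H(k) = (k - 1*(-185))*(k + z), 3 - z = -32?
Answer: 108243403/19938 ≈ 5429.0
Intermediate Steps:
z = 35 (z = 3 - 1*(-32) = 3 + 32 = 35)
V = 1/19938 ≈ 5.0156e-5
H(k) = (35 + k)*(185 + k) (H(k) = (k - 1*(-185))*(k + 35) = (k + 185)*(35 + k) = (185 + k)*(35 + k) = (35 + k)*(185 + k))
V - H(31*(-4)) = 1/19938 - (6475 + (31*(-4))² + 220*(31*(-4))) = 1/19938 - (6475 + (-124)² + 220*(-124)) = 1/19938 - (6475 + 15376 - 27280) = 1/19938 - 1*(-5429) = 1/19938 + 5429 = 108243403/19938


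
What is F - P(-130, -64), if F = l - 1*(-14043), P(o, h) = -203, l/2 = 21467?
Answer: 57180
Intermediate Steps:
l = 42934 (l = 2*21467 = 42934)
F = 56977 (F = 42934 - 1*(-14043) = 42934 + 14043 = 56977)
F - P(-130, -64) = 56977 - 1*(-203) = 56977 + 203 = 57180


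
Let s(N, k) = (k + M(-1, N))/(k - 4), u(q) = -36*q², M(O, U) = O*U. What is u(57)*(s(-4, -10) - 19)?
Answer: 15205320/7 ≈ 2.1722e+6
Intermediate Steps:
s(N, k) = (k - N)/(-4 + k) (s(N, k) = (k - N)/(k - 4) = (k - N)/(-4 + k))
u(57)*(s(-4, -10) - 19) = (-36*57²)*((-10 - 1*(-4))/(-4 - 10) - 19) = (-36*3249)*((-10 + 4)/(-14) - 19) = -116964*(-1/14*(-6) - 19) = -116964*(3/7 - 19) = -116964*(-130/7) = 15205320/7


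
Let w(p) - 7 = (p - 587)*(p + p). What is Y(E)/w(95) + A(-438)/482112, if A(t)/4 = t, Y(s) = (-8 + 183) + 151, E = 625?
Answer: -13372217/1877685624 ≈ -0.0071216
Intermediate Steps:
Y(s) = 326 (Y(s) = 175 + 151 = 326)
A(t) = 4*t
w(p) = 7 + 2*p*(-587 + p) (w(p) = 7 + (p - 587)*(p + p) = 7 + (-587 + p)*(2*p) = 7 + 2*p*(-587 + p))
Y(E)/w(95) + A(-438)/482112 = 326/(7 - 1174*95 + 2*95**2) + (4*(-438))/482112 = 326/(7 - 111530 + 2*9025) - 1752*1/482112 = 326/(7 - 111530 + 18050) - 73/20088 = 326/(-93473) - 73/20088 = 326*(-1/93473) - 73/20088 = -326/93473 - 73/20088 = -13372217/1877685624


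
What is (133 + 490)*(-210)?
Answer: -130830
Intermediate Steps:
(133 + 490)*(-210) = 623*(-210) = -130830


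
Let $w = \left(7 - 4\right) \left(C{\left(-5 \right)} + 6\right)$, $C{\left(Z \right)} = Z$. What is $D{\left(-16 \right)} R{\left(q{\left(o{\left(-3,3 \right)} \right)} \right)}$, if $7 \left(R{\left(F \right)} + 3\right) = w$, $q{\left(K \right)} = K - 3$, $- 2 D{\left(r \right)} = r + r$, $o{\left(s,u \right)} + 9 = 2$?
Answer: $- \frac{288}{7} \approx -41.143$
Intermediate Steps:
$o{\left(s,u \right)} = -7$ ($o{\left(s,u \right)} = -9 + 2 = -7$)
$D{\left(r \right)} = - r$ ($D{\left(r \right)} = - \frac{r + r}{2} = - \frac{2 r}{2} = - r$)
$q{\left(K \right)} = -3 + K$ ($q{\left(K \right)} = K - 3 = -3 + K$)
$w = 3$ ($w = \left(7 - 4\right) \left(-5 + 6\right) = 3 \cdot 1 = 3$)
$R{\left(F \right)} = - \frac{18}{7}$ ($R{\left(F \right)} = -3 + \frac{1}{7} \cdot 3 = -3 + \frac{3}{7} = - \frac{18}{7}$)
$D{\left(-16 \right)} R{\left(q{\left(o{\left(-3,3 \right)} \right)} \right)} = \left(-1\right) \left(-16\right) \left(- \frac{18}{7}\right) = 16 \left(- \frac{18}{7}\right) = - \frac{288}{7}$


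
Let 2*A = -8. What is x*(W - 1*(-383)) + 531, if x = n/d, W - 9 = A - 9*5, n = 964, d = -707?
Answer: 6395/101 ≈ 63.317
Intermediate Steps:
A = -4 (A = (½)*(-8) = -4)
W = -40 (W = 9 + (-4 - 9*5) = 9 + (-4 - 45) = 9 - 49 = -40)
x = -964/707 (x = 964/(-707) = 964*(-1/707) = -964/707 ≈ -1.3635)
x*(W - 1*(-383)) + 531 = -964*(-40 - 1*(-383))/707 + 531 = -964*(-40 + 383)/707 + 531 = -964/707*343 + 531 = -47236/101 + 531 = 6395/101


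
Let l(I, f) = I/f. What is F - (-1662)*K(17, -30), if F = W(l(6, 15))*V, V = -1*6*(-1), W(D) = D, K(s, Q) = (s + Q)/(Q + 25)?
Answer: 21618/5 ≈ 4323.6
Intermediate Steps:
K(s, Q) = (Q + s)/(25 + Q)
V = 6 (V = -6*(-1) = 6)
F = 12/5 (F = (6/15)*6 = (6*(1/15))*6 = (⅖)*6 = 12/5 ≈ 2.4000)
F - (-1662)*K(17, -30) = 12/5 - (-1662)*(-30 + 17)/(25 - 30) = 12/5 - (-1662)*-13/(-5) = 12/5 - (-1662)*(-⅕*(-13)) = 12/5 - (-1662)*13/5 = 12/5 - 1*(-21606/5) = 12/5 + 21606/5 = 21618/5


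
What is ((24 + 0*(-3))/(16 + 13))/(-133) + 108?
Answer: 416532/3857 ≈ 107.99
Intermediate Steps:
((24 + 0*(-3))/(16 + 13))/(-133) + 108 = -(24 + 0)/(133*29) + 108 = -24/(133*29) + 108 = -1/133*24/29 + 108 = -24/3857 + 108 = 416532/3857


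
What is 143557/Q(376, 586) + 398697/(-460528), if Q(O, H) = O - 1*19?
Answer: 65969683267/164408496 ≈ 401.25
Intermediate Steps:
Q(O, H) = -19 + O (Q(O, H) = O - 19 = -19 + O)
143557/Q(376, 586) + 398697/(-460528) = 143557/(-19 + 376) + 398697/(-460528) = 143557/357 + 398697*(-1/460528) = 143557*(1/357) - 398697/460528 = 143557/357 - 398697/460528 = 65969683267/164408496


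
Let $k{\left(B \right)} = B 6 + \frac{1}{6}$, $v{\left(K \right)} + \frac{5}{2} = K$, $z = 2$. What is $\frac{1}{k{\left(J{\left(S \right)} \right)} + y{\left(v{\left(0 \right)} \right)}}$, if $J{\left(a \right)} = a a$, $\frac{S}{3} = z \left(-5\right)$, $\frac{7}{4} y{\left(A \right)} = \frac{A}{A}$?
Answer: $\frac{42}{226831} \approx 0.00018516$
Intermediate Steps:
$v{\left(K \right)} = - \frac{5}{2} + K$
$y{\left(A \right)} = \frac{4}{7}$ ($y{\left(A \right)} = \frac{4 \frac{A}{A}}{7} = \frac{4}{7} \cdot 1 = \frac{4}{7}$)
$S = -30$ ($S = 3 \cdot 2 \left(-5\right) = 3 \left(-10\right) = -30$)
$J{\left(a \right)} = a^{2}$
$k{\left(B \right)} = \frac{1}{6} + 6 B$ ($k{\left(B \right)} = 6 B + \frac{1}{6} = \frac{1}{6} + 6 B$)
$\frac{1}{k{\left(J{\left(S \right)} \right)} + y{\left(v{\left(0 \right)} \right)}} = \frac{1}{\left(\frac{1}{6} + 6 \left(-30\right)^{2}\right) + \frac{4}{7}} = \frac{1}{\left(\frac{1}{6} + 6 \cdot 900\right) + \frac{4}{7}} = \frac{1}{\left(\frac{1}{6} + 5400\right) + \frac{4}{7}} = \frac{1}{\frac{32401}{6} + \frac{4}{7}} = \frac{1}{\frac{226831}{42}} = \frac{42}{226831}$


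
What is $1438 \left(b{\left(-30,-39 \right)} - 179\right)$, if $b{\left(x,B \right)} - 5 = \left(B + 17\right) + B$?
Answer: $-337930$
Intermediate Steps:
$b{\left(x,B \right)} = 22 + 2 B$ ($b{\left(x,B \right)} = 5 + \left(\left(B + 17\right) + B\right) = 5 + \left(\left(17 + B\right) + B\right) = 5 + \left(17 + 2 B\right) = 22 + 2 B$)
$1438 \left(b{\left(-30,-39 \right)} - 179\right) = 1438 \left(\left(22 + 2 \left(-39\right)\right) - 179\right) = 1438 \left(\left(22 - 78\right) - 179\right) = 1438 \left(-56 - 179\right) = 1438 \left(-235\right) = -337930$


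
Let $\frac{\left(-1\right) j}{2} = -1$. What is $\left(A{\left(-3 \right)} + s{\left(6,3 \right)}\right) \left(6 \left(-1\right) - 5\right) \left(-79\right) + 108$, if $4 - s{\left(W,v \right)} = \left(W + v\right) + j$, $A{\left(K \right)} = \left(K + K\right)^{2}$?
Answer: $25309$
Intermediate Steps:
$j = 2$ ($j = \left(-2\right) \left(-1\right) = 2$)
$A{\left(K \right)} = 4 K^{2}$ ($A{\left(K \right)} = \left(2 K\right)^{2} = 4 K^{2}$)
$s{\left(W,v \right)} = 2 - W - v$ ($s{\left(W,v \right)} = 4 - \left(\left(W + v\right) + 2\right) = 4 - \left(2 + W + v\right) = 2 - W - v$)
$\left(A{\left(-3 \right)} + s{\left(6,3 \right)}\right) \left(6 \left(-1\right) - 5\right) \left(-79\right) + 108 = \left(4 \left(-3\right)^{2} - 7\right) \left(6 \left(-1\right) - 5\right) \left(-79\right) + 108 = \left(4 \cdot 9 - 7\right) \left(-6 - 5\right) \left(-79\right) + 108 = \left(36 - 7\right) \left(-11\right) \left(-79\right) + 108 = 29 \left(-11\right) \left(-79\right) + 108 = \left(-319\right) \left(-79\right) + 108 = 25201 + 108 = 25309$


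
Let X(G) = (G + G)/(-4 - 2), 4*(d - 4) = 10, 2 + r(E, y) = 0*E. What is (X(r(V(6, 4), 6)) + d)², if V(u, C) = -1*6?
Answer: 1849/36 ≈ 51.361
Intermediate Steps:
V(u, C) = -6
r(E, y) = -2 (r(E, y) = -2 + 0*E = -2 + 0 = -2)
d = 13/2 (d = 4 + (¼)*10 = 4 + 5/2 = 13/2 ≈ 6.5000)
X(G) = -G/3 (X(G) = (2*G)/(-6) = (2*G)*(-⅙) = -G/3)
(X(r(V(6, 4), 6)) + d)² = (-⅓*(-2) + 13/2)² = (⅔ + 13/2)² = (43/6)² = 1849/36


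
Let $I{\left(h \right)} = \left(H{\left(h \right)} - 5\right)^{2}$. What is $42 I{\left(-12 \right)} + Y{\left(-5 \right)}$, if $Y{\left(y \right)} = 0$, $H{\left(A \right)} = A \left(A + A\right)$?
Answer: $3363738$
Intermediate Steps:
$H{\left(A \right)} = 2 A^{2}$ ($H{\left(A \right)} = A 2 A = 2 A^{2}$)
$I{\left(h \right)} = \left(-5 + 2 h^{2}\right)^{2}$ ($I{\left(h \right)} = \left(2 h^{2} - 5\right)^{2} = \left(-5 + 2 h^{2}\right)^{2}$)
$42 I{\left(-12 \right)} + Y{\left(-5 \right)} = 42 \left(-5 + 2 \left(-12\right)^{2}\right)^{2} + 0 = 42 \left(-5 + 2 \cdot 144\right)^{2} + 0 = 42 \left(-5 + 288\right)^{2} + 0 = 42 \cdot 283^{2} + 0 = 42 \cdot 80089 + 0 = 3363738 + 0 = 3363738$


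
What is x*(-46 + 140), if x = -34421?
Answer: -3235574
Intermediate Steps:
x*(-46 + 140) = -34421*(-46 + 140) = -34421*94 = -3235574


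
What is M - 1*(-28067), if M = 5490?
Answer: 33557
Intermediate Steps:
M - 1*(-28067) = 5490 - 1*(-28067) = 5490 + 28067 = 33557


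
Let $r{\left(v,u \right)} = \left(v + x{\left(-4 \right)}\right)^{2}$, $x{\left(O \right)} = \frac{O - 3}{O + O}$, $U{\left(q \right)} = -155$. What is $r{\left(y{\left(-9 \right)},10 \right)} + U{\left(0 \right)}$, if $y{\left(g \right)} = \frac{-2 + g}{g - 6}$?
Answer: $- \frac{2194751}{14400} \approx -152.41$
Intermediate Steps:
$x{\left(O \right)} = \frac{-3 + O}{2 O}$
$y{\left(g \right)} = \frac{-2 + g}{-6 + g}$
$r{\left(v,u \right)} = \left(\frac{7}{8} + v\right)^{2}$ ($r{\left(v,u \right)} = \left(v + \frac{-3 - 4}{2 \left(-4\right)}\right)^{2} = \left(v + \frac{1}{2} \left(- \frac{1}{4}\right) \left(-7\right)\right)^{2} = \left(v + \frac{7}{8}\right)^{2} = \left(\frac{7}{8} + v\right)^{2}$)
$r{\left(y{\left(-9 \right)},10 \right)} + U{\left(0 \right)} = \frac{\left(7 + 8 \frac{-2 - 9}{-6 - 9}\right)^{2}}{64} - 155 = \frac{\left(7 + 8 \frac{1}{-15} \left(-11\right)\right)^{2}}{64} - 155 = \frac{\left(7 + 8 \left(\left(- \frac{1}{15}\right) \left(-11\right)\right)\right)^{2}}{64} - 155 = \frac{\left(7 + 8 \cdot \frac{11}{15}\right)^{2}}{64} - 155 = \frac{\left(7 + \frac{88}{15}\right)^{2}}{64} - 155 = \frac{\left(\frac{193}{15}\right)^{2}}{64} - 155 = \frac{1}{64} \cdot \frac{37249}{225} - 155 = \frac{37249}{14400} - 155 = - \frac{2194751}{14400}$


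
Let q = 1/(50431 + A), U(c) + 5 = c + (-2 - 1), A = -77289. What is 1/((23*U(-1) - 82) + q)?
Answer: -26858/7761963 ≈ -0.0034602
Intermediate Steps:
U(c) = -8 + c (U(c) = -5 + (c + (-2 - 1)) = -5 + (c - 3) = -5 + (-3 + c) = -8 + c)
q = -1/26858 (q = 1/(50431 - 77289) = 1/(-26858) = -1/26858 ≈ -3.7233e-5)
1/((23*U(-1) - 82) + q) = 1/((23*(-8 - 1) - 82) - 1/26858) = 1/((23*(-9) - 82) - 1/26858) = 1/((-207 - 82) - 1/26858) = 1/(-289 - 1/26858) = 1/(-7761963/26858) = -26858/7761963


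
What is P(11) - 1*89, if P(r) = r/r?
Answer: -88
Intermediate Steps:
P(r) = 1
P(11) - 1*89 = 1 - 1*89 = 1 - 89 = -88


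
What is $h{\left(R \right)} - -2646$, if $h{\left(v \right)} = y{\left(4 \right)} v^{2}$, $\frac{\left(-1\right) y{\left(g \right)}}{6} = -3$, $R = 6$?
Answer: $3294$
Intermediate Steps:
$y{\left(g \right)} = 18$ ($y{\left(g \right)} = \left(-6\right) \left(-3\right) = 18$)
$h{\left(v \right)} = 18 v^{2}$
$h{\left(R \right)} - -2646 = 18 \cdot 6^{2} - -2646 = 18 \cdot 36 + 2646 = 648 + 2646 = 3294$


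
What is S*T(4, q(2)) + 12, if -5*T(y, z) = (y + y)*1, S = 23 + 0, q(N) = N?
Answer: -124/5 ≈ -24.800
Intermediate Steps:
S = 23
T(y, z) = -2*y/5 (T(y, z) = -(y + y)/5 = -2*y/5)
S*T(4, q(2)) + 12 = 23*(-⅖*4) + 12 = 23*(-8/5) + 12 = -184/5 + 12 = -124/5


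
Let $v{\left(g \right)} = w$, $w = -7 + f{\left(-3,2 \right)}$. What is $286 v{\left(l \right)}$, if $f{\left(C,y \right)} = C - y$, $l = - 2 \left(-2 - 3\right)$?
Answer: $-3432$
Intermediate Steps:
$l = 10$ ($l = \left(-2\right) \left(-5\right) = 10$)
$w = -12$ ($w = -7 - 5 = -12$)
$v{\left(g \right)} = -12$
$286 v{\left(l \right)} = 286 \left(-12\right) = -3432$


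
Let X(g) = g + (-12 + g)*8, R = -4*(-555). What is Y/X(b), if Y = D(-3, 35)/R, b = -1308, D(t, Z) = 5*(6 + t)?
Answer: -1/1756464 ≈ -5.6933e-7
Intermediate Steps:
R = 2220
D(t, Z) = 30 + 5*t
Y = 1/148 (Y = (30 + 5*(-3))/2220 = (30 - 15)/2220 = (1/2220)*15 = 1/148 ≈ 0.0067568)
X(g) = -96 + 9*g (X(g) = g + (-96 + 8*g) = -96 + 9*g)
Y/X(b) = 1/(148*(-96 + 9*(-1308))) = 1/(148*(-96 - 11772)) = (1/148)/(-11868) = (1/148)*(-1/11868) = -1/1756464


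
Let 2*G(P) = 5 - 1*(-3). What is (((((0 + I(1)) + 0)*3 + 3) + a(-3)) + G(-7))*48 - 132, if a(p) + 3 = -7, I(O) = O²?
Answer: -132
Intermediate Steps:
a(p) = -10 (a(p) = -3 - 7 = -10)
G(P) = 4 (G(P) = (5 - 1*(-3))/2 = (5 + 3)/2 = (½)*8 = 4)
(((((0 + I(1)) + 0)*3 + 3) + a(-3)) + G(-7))*48 - 132 = (((((0 + 1²) + 0)*3 + 3) - 10) + 4)*48 - 132 = (((((0 + 1) + 0)*3 + 3) - 10) + 4)*48 - 132 = ((((1 + 0)*3 + 3) - 10) + 4)*48 - 132 = (((1*3 + 3) - 10) + 4)*48 - 132 = (((3 + 3) - 10) + 4)*48 - 132 = ((6 - 10) + 4)*48 - 132 = (-4 + 4)*48 - 132 = 0*48 - 132 = 0 - 132 = -132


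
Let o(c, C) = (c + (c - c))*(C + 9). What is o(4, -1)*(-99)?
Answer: -3168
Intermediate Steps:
o(c, C) = c*(9 + C) (o(c, C) = (c + 0)*(9 + C) = c*(9 + C))
o(4, -1)*(-99) = (4*(9 - 1))*(-99) = (4*8)*(-99) = 32*(-99) = -3168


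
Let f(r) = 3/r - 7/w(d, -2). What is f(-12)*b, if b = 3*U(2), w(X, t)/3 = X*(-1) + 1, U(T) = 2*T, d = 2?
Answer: 25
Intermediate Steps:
w(X, t) = 3 - 3*X (w(X, t) = 3*(X*(-1) + 1) = 3*(-X + 1) = 3*(1 - X) = 3 - 3*X)
f(r) = 7/3 + 3/r (f(r) = 3/r - 7/(3 - 3*2) = 3/r - 7/(3 - 6) = 3/r - 7/(-3) = 3/r - 7*(-1/3) = 3/r + 7/3 = 7/3 + 3/r)
b = 12 (b = 3*(2*2) = 3*4 = 12)
f(-12)*b = (7/3 + 3/(-12))*12 = (7/3 + 3*(-1/12))*12 = (7/3 - 1/4)*12 = (25/12)*12 = 25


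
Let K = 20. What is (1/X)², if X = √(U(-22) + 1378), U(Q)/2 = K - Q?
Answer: 1/1462 ≈ 0.00068399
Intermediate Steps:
U(Q) = 40 - 2*Q (U(Q) = 2*(20 - Q) = 40 - 2*Q)
X = √1462 (X = √((40 - 2*(-22)) + 1378) = √((40 + 44) + 1378) = √(84 + 1378) = √1462 ≈ 38.236)
(1/X)² = (1/(√1462))² = (√1462/1462)² = 1/1462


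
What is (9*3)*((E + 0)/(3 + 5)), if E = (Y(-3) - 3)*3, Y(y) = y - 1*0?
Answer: -243/4 ≈ -60.750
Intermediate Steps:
Y(y) = y (Y(y) = y + 0 = y)
E = -18 (E = (-3 - 3)*3 = -6*3 = -18)
(9*3)*((E + 0)/(3 + 5)) = (9*3)*((-18 + 0)/(3 + 5)) = 27*(-18/8) = 27*(-18*⅛) = 27*(-9/4) = -243/4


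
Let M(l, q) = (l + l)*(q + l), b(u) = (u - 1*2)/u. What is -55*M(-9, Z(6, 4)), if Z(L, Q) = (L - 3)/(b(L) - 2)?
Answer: -22275/2 ≈ -11138.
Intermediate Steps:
b(u) = (-2 + u)/u (b(u) = (u - 2)/u = (-2 + u)/u)
Z(L, Q) = (-3 + L)/(-2 + (-2 + L)/L) (Z(L, Q) = (L - 3)/((-2 + L)/L - 2) = (-3 + L)/(-2 + (-2 + L)/L))
M(l, q) = 2*l*(l + q) (M(l, q) = (2*l)*(l + q) = 2*l*(l + q))
-55*M(-9, Z(6, 4)) = -110*(-9)*(-9 + 6*(3 - 1*6)/(2 + 6)) = -110*(-9)*(-9 + 6*(3 - 6)/8) = -110*(-9)*(-9 + 6*(1/8)*(-3)) = -110*(-9)*(-9 - 9/4) = -110*(-9)*(-45)/4 = -55*405/2 = -22275/2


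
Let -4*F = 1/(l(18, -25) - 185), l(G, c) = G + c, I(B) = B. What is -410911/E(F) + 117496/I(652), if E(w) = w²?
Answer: -39505522625858/163 ≈ -2.4237e+11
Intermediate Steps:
F = 1/768 (F = -1/(4*((18 - 25) - 185)) = -1/(4*(-7 - 185)) = -¼/(-192) = -¼*(-1/192) = 1/768 ≈ 0.0013021)
-410911/E(F) + 117496/I(652) = -410911/((1/768)²) + 117496/652 = -410911/1/589824 + 117496*(1/652) = -410911*589824 + 29374/163 = -242365169664 + 29374/163 = -39505522625858/163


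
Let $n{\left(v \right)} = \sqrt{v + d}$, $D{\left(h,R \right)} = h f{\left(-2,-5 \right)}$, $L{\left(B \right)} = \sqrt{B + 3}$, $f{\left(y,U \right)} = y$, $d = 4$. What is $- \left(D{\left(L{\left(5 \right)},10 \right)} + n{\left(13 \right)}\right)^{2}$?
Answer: $-49 + 8 \sqrt{34} \approx -2.3524$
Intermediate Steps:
$L{\left(B \right)} = \sqrt{3 + B}$
$D{\left(h,R \right)} = - 2 h$ ($D{\left(h,R \right)} = h \left(-2\right) = - 2 h$)
$n{\left(v \right)} = \sqrt{4 + v}$ ($n{\left(v \right)} = \sqrt{v + 4} = \sqrt{4 + v}$)
$- \left(D{\left(L{\left(5 \right)},10 \right)} + n{\left(13 \right)}\right)^{2} = - \left(- 2 \sqrt{3 + 5} + \sqrt{4 + 13}\right)^{2} = - \left(- 2 \sqrt{8} + \sqrt{17}\right)^{2} = - \left(- 2 \cdot 2 \sqrt{2} + \sqrt{17}\right)^{2} = - \left(- 4 \sqrt{2} + \sqrt{17}\right)^{2} = - \left(\sqrt{17} - 4 \sqrt{2}\right)^{2}$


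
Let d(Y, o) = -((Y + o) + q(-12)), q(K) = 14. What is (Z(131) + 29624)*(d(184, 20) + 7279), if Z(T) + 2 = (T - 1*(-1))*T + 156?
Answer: 332361270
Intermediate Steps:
Z(T) = 154 + T*(1 + T) (Z(T) = -2 + ((T - 1*(-1))*T + 156) = -2 + ((T + 1)*T + 156) = -2 + ((1 + T)*T + 156) = -2 + (T*(1 + T) + 156) = -2 + (156 + T*(1 + T)) = 154 + T*(1 + T))
d(Y, o) = -14 - Y - o (d(Y, o) = -((Y + o) + 14) = -(14 + Y + o) = -14 - Y - o)
(Z(131) + 29624)*(d(184, 20) + 7279) = ((154 + 131 + 131²) + 29624)*((-14 - 1*184 - 1*20) + 7279) = ((154 + 131 + 17161) + 29624)*((-14 - 184 - 20) + 7279) = (17446 + 29624)*(-218 + 7279) = 47070*7061 = 332361270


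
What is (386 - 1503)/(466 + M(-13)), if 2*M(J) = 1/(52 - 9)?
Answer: -96062/40077 ≈ -2.3969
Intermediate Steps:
M(J) = 1/86 (M(J) = 1/(2*(52 - 9)) = (1/2)/43 = (1/2)*(1/43) = 1/86)
(386 - 1503)/(466 + M(-13)) = (386 - 1503)/(466 + 1/86) = -1117/40077/86 = -1117*86/40077 = -96062/40077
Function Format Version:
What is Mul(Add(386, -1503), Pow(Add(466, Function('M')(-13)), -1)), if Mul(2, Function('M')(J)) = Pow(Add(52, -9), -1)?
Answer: Rational(-96062, 40077) ≈ -2.3969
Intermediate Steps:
Function('M')(J) = Rational(1, 86) (Function('M')(J) = Mul(Rational(1, 2), Pow(Add(52, -9), -1)) = Mul(Rational(1, 2), Pow(43, -1)) = Mul(Rational(1, 2), Rational(1, 43)) = Rational(1, 86))
Mul(Add(386, -1503), Pow(Add(466, Function('M')(-13)), -1)) = Mul(Add(386, -1503), Pow(Add(466, Rational(1, 86)), -1)) = Mul(-1117, Pow(Rational(40077, 86), -1)) = Mul(-1117, Rational(86, 40077)) = Rational(-96062, 40077)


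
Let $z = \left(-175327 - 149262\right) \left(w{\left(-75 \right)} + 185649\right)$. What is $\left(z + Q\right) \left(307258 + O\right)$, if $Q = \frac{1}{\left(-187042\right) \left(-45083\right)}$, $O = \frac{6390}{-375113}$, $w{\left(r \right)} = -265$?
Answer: $- \frac{29241071802442442089638173838870}{1581554147543459} \approx -1.8489 \cdot 10^{16}$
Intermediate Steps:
$O = - \frac{6390}{375113}$ ($O = 6390 \left(- \frac{1}{375113}\right) = - \frac{6390}{375113} \approx -0.017035$)
$Q = \frac{1}{8432414486}$ ($Q = \left(- \frac{1}{187042}\right) \left(- \frac{1}{45083}\right) = \frac{1}{8432414486} \approx 1.1859 \cdot 10^{-10}$)
$z = -60173607176$ ($z = \left(-175327 - 149262\right) \left(-265 + 185649\right) = \left(-324589\right) 185384 = -60173607176$)
$\left(z + Q\right) \left(307258 + O\right) = \left(-60173607176 + \frac{1}{8432414486}\right) \left(307258 - \frac{6390}{375113}\right) = \left(- \frac{507408796825775951535}{8432414486}\right) \frac{115256463764}{375113} = - \frac{29241071802442442089638173838870}{1581554147543459}$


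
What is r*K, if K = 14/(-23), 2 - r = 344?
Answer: 4788/23 ≈ 208.17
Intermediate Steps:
r = -342 (r = 2 - 1*344 = 2 - 344 = -342)
K = -14/23 (K = 14*(-1/23) = -14/23 ≈ -0.60870)
r*K = -342*(-14/23) = 4788/23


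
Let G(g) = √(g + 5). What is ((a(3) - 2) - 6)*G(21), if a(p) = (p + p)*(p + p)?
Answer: 28*√26 ≈ 142.77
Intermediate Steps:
a(p) = 4*p² (a(p) = (2*p)*(2*p) = 4*p²)
G(g) = √(5 + g)
((a(3) - 2) - 6)*G(21) = ((4*3² - 2) - 6)*√(5 + 21) = ((4*9 - 2) - 6)*√26 = ((36 - 2) - 6)*√26 = (34 - 6)*√26 = 28*√26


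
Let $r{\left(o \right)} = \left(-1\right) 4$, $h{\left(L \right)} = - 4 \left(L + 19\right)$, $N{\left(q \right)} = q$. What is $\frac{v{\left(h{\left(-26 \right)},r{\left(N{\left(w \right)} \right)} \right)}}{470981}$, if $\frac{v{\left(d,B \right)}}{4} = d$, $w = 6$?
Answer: $\frac{16}{67283} \approx 0.0002378$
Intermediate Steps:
$h{\left(L \right)} = -76 - 4 L$ ($h{\left(L \right)} = - 4 \left(19 + L\right) = -76 - 4 L$)
$r{\left(o \right)} = -4$
$v{\left(d,B \right)} = 4 d$
$\frac{v{\left(h{\left(-26 \right)},r{\left(N{\left(w \right)} \right)} \right)}}{470981} = \frac{4 \left(-76 - -104\right)}{470981} = 4 \left(-76 + 104\right) \frac{1}{470981} = 4 \cdot 28 \cdot \frac{1}{470981} = 112 \cdot \frac{1}{470981} = \frac{16}{67283}$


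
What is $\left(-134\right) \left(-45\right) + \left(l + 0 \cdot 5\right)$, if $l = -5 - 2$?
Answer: $6023$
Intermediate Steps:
$l = -7$ ($l = -5 - 2 = -7$)
$\left(-134\right) \left(-45\right) + \left(l + 0 \cdot 5\right) = \left(-134\right) \left(-45\right) + \left(-7 + 0 \cdot 5\right) = 6030 + \left(-7 + 0\right) = 6030 - 7 = 6023$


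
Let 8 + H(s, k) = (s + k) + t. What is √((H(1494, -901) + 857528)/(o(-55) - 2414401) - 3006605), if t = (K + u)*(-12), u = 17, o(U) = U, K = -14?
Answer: I*√36213429530800038/109748 ≈ 1734.0*I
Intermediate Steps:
t = -36 (t = (-14 + 17)*(-12) = 3*(-12) = -36)
H(s, k) = -44 + k + s (H(s, k) = -8 + ((s + k) - 36) = -8 + ((k + s) - 36) = -8 + (-36 + k + s) = -44 + k + s)
√((H(1494, -901) + 857528)/(o(-55) - 2414401) - 3006605) = √(((-44 - 901 + 1494) + 857528)/(-55 - 2414401) - 3006605) = √((549 + 857528)/(-2414456) - 3006605) = √(858077*(-1/2414456) - 3006605) = √(-78007/219496 - 3006605) = √(-659937849087/219496) = I*√36213429530800038/109748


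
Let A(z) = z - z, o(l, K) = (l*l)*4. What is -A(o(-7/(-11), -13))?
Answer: 0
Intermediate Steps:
o(l, K) = 4*l² (o(l, K) = l²*4 = 4*l²)
A(z) = 0
-A(o(-7/(-11), -13)) = -1*0 = 0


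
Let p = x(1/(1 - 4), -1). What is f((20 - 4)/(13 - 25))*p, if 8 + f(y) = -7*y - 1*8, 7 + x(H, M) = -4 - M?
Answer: 200/3 ≈ 66.667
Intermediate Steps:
x(H, M) = -11 - M (x(H, M) = -7 + (-4 - M) = -11 - M)
f(y) = -16 - 7*y (f(y) = -8 + (-7*y - 1*8) = -8 + (-7*y - 8) = -8 + (-8 - 7*y) = -16 - 7*y)
p = -10 (p = -11 - 1*(-1) = -11 + 1 = -10)
f((20 - 4)/(13 - 25))*p = (-16 - 7*(20 - 4)/(13 - 25))*(-10) = (-16 - 112/(-12))*(-10) = (-16 - 112*(-1)/12)*(-10) = (-16 - 7*(-4/3))*(-10) = (-16 + 28/3)*(-10) = -20/3*(-10) = 200/3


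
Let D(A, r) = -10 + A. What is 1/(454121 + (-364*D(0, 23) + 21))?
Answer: 1/457782 ≈ 2.1844e-6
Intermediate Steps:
1/(454121 + (-364*D(0, 23) + 21)) = 1/(454121 + (-364*(-10 + 0) + 21)) = 1/(454121 + (-364*(-10) + 21)) = 1/(454121 + (3640 + 21)) = 1/(454121 + 3661) = 1/457782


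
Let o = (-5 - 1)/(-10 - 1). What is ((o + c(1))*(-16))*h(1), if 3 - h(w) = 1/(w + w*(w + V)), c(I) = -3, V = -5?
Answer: 1440/11 ≈ 130.91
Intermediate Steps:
o = 6/11 (o = -6/(-11) = -6*(-1/11) = 6/11 ≈ 0.54545)
h(w) = 3 - 1/(w + w*(-5 + w)) (h(w) = 3 - 1/(w + w*(w - 5)) = 3 - 1/(w + w*(-5 + w)))
((o + c(1))*(-16))*h(1) = ((6/11 - 3)*(-16))*((-1 - 12*1 + 3*1**2)/(1*(-4 + 1))) = (-27/11*(-16))*(1*(-1 - 12 + 3*1)/(-3)) = 432*(1*(-1/3)*(-1 - 12 + 3))/11 = 432*(1*(-1/3)*(-10))/11 = (432/11)*(10/3) = 1440/11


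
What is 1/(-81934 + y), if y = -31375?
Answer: -1/113309 ≈ -8.8254e-6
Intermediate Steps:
1/(-81934 + y) = 1/(-81934 - 31375) = 1/(-113309) = -1/113309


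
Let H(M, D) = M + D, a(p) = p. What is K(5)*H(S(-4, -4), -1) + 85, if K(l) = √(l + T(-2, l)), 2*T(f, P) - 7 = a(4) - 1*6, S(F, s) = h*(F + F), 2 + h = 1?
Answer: 85 + 7*√30/2 ≈ 104.17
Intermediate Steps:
h = -1 (h = -2 + 1 = -1)
S(F, s) = -2*F (S(F, s) = -(F + F) = -2*F)
T(f, P) = 5/2 (T(f, P) = 7/2 + (4 - 1*6)/2 = 7/2 + (4 - 6)/2 = 7/2 + (½)*(-2) = 7/2 - 1 = 5/2)
H(M, D) = D + M
K(l) = √(5/2 + l) (K(l) = √(l + 5/2) = √(5/2 + l))
K(5)*H(S(-4, -4), -1) + 85 = (√(10 + 4*5)/2)*(-1 - 2*(-4)) + 85 = (√(10 + 20)/2)*(-1 + 8) + 85 = (√30/2)*7 + 85 = 7*√30/2 + 85 = 85 + 7*√30/2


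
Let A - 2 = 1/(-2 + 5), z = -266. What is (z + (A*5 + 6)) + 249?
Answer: 2/3 ≈ 0.66667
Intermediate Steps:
A = 7/3 (A = 2 + 1/(-2 + 5) = 2 + 1/3 = 7/3 ≈ 2.3333)
(z + (A*5 + 6)) + 249 = (-266 + ((7/3)*5 + 6)) + 249 = (-266 + (35/3 + 6)) + 249 = (-266 + 53/3) + 249 = -745/3 + 249 = 2/3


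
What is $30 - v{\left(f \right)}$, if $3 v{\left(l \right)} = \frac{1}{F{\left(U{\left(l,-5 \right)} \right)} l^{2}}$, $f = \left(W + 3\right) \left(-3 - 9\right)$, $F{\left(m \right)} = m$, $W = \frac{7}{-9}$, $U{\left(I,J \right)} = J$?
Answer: $\frac{960003}{32000} \approx 30.0$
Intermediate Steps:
$W = - \frac{7}{9}$ ($W = 7 \left(- \frac{1}{9}\right) = - \frac{7}{9} \approx -0.77778$)
$f = - \frac{80}{3}$ ($f = \left(- \frac{7}{9} + 3\right) \left(-3 - 9\right) = \frac{20}{9} \left(-12\right) = - \frac{80}{3} \approx -26.667$)
$v{\left(l \right)} = - \frac{1}{15 l^{2}}$ ($v{\left(l \right)} = \frac{1}{3 \left(- 5 l^{2}\right)} = \frac{\left(- \frac{1}{5}\right) \frac{1}{l^{2}}}{3} = - \frac{1}{15 l^{2}}$)
$30 - v{\left(f \right)} = 30 - - \frac{1}{15 \cdot \frac{6400}{9}} = 30 - \left(- \frac{1}{15}\right) \frac{9}{6400} = 30 - - \frac{3}{32000} = 30 + \frac{3}{32000} = \frac{960003}{32000}$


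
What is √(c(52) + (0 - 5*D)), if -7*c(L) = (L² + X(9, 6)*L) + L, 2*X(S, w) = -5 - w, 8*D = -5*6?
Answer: I*√65485/14 ≈ 18.279*I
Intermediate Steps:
D = -15/4 (D = (-5*6)/8 = (-1*30)/8 = (⅛)*(-30) = -15/4 ≈ -3.7500)
X(S, w) = -5/2 - w/2 (X(S, w) = (-5 - w)/2 = -5/2 - w/2)
c(L) = -L²/7 + 9*L/14 (c(L) = -((L² + (-5/2 - ½*6)*L) + L)/7 = -((L² + (-5/2 - 3)*L) + L)/7 = -((L² - 11*L/2) + L)/7 = -(L² - 9*L/2)/7 = -L²/7 + 9*L/14)
√(c(52) + (0 - 5*D)) = √((1/14)*52*(9 - 2*52) + (0 - 5*(-15/4))) = √((1/14)*52*(9 - 104) + (0 + 75/4)) = √((1/14)*52*(-95) + 75/4) = √(-2470/7 + 75/4) = √(-9355/28) = I*√65485/14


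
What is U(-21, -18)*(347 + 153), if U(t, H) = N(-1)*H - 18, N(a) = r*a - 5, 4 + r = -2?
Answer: -18000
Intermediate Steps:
r = -6 (r = -4 - 2 = -6)
N(a) = -5 - 6*a (N(a) = -6*a - 5 = -5 - 6*a)
U(t, H) = -18 + H (U(t, H) = (-5 - 6*(-1))*H - 18 = (-5 + 6)*H - 18 = 1*H - 18 = H - 18 = -18 + H)
U(-21, -18)*(347 + 153) = (-18 - 18)*(347 + 153) = -36*500 = -18000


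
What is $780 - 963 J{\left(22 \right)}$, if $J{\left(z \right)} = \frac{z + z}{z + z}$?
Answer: $-183$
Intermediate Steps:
$J{\left(z \right)} = 1$ ($J{\left(z \right)} = \frac{2 z}{2 z} = 2 z \frac{1}{2 z} = 1$)
$780 - 963 J{\left(22 \right)} = 780 - 963 = -183$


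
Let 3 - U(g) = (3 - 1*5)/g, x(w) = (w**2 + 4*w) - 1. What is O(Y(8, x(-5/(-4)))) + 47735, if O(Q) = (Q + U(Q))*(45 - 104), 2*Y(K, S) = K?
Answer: 94585/2 ≈ 47293.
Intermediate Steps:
x(w) = -1 + w**2 + 4*w
U(g) = 3 + 2/g (U(g) = 3 - (3 - 1*5)/g = 3 - (3 - 5)/g = 3 - (-2)/g = 3 + 2/g)
Y(K, S) = K/2
O(Q) = -177 - 118/Q - 59*Q (O(Q) = (Q + (3 + 2/Q))*(45 - 104) = (3 + Q + 2/Q)*(-59) = -177 - 118/Q - 59*Q)
O(Y(8, x(-5/(-4)))) + 47735 = (-177 - 118/((1/2)*8) - 59*8/2) + 47735 = (-177 - 118/4 - 59*4) + 47735 = (-177 - 118*1/4 - 236) + 47735 = (-177 - 59/2 - 236) + 47735 = -885/2 + 47735 = 94585/2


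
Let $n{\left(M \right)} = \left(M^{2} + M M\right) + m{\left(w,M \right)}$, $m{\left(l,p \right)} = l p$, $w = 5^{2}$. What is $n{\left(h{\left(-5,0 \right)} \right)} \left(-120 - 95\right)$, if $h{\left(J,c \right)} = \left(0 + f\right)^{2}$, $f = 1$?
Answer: $-5805$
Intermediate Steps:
$h{\left(J,c \right)} = 1$ ($h{\left(J,c \right)} = \left(0 + 1\right)^{2} = 1^{2} = 1$)
$w = 25$
$n{\left(M \right)} = 2 M^{2} + 25 M$ ($n{\left(M \right)} = \left(M^{2} + M M\right) + 25 M = \left(M^{2} + M^{2}\right) + 25 M = 2 M^{2} + 25 M$)
$n{\left(h{\left(-5,0 \right)} \right)} \left(-120 - 95\right) = 1 \left(25 + 2 \cdot 1\right) \left(-120 - 95\right) = 1 \left(25 + 2\right) \left(-215\right) = 1 \cdot 27 \left(-215\right) = 27 \left(-215\right) = -5805$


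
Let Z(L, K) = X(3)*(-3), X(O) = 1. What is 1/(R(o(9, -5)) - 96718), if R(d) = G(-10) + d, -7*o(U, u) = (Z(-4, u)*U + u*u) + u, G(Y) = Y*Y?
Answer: -1/96617 ≈ -1.0350e-5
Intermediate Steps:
G(Y) = Y²
Z(L, K) = -3 (Z(L, K) = 1*(-3) = -3)
o(U, u) = -u/7 - u²/7 + 3*U/7 (o(U, u) = -((-3*U + u*u) + u)/7 = -((-3*U + u²) + u)/7 = -((u² - 3*U) + u)/7 = -(u + u² - 3*U)/7 = -u/7 - u²/7 + 3*U/7)
R(d) = 100 + d (R(d) = (-10)² + d = 100 + d)
1/(R(o(9, -5)) - 96718) = 1/((100 + (-⅐*(-5) - ⅐*(-5)² + (3/7)*9)) - 96718) = 1/((100 + (5/7 - ⅐*25 + 27/7)) - 96718) = 1/((100 + (5/7 - 25/7 + 27/7)) - 96718) = 1/((100 + 1) - 96718) = 1/(101 - 96718) = 1/(-96617) = -1/96617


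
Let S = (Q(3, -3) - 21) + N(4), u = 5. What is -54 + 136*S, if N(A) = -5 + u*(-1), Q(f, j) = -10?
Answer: -5630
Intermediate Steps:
N(A) = -10 (N(A) = -5 + 5*(-1) = -5 - 5 = -10)
S = -41 (S = (-10 - 21) - 10 = -31 - 10 = -41)
-54 + 136*S = -54 + 136*(-41) = -54 - 5576 = -5630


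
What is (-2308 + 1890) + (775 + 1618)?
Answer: 1975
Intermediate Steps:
(-2308 + 1890) + (775 + 1618) = -418 + 2393 = 1975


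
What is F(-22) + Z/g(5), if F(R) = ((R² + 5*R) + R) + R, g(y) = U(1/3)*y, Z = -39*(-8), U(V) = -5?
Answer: 7938/25 ≈ 317.52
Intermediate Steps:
Z = 312
g(y) = -5*y
F(R) = R² + 7*R (F(R) = (R² + 6*R) + R = R² + 7*R)
F(-22) + Z/g(5) = -22*(7 - 22) + 312/((-5*5)) = -22*(-15) + 312/(-25) = 330 + 312*(-1/25) = 330 - 312/25 = 7938/25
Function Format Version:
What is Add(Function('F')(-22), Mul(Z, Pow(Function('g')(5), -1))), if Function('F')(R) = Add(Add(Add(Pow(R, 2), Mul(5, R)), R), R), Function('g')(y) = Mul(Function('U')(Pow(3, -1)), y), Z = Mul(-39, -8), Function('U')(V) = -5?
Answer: Rational(7938, 25) ≈ 317.52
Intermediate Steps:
Z = 312
Function('g')(y) = Mul(-5, y)
Function('F')(R) = Add(Pow(R, 2), Mul(7, R)) (Function('F')(R) = Add(Add(Pow(R, 2), Mul(6, R)), R) = Add(Pow(R, 2), Mul(7, R)))
Add(Function('F')(-22), Mul(Z, Pow(Function('g')(5), -1))) = Add(Mul(-22, Add(7, -22)), Mul(312, Pow(Mul(-5, 5), -1))) = Add(Mul(-22, -15), Mul(312, Pow(-25, -1))) = Add(330, Mul(312, Rational(-1, 25))) = Add(330, Rational(-312, 25)) = Rational(7938, 25)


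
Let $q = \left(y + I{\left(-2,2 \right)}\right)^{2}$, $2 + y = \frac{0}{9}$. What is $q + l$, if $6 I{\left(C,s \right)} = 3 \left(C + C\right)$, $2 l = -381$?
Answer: $- \frac{349}{2} \approx -174.5$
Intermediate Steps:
$l = - \frac{381}{2}$ ($l = \frac{1}{2} \left(-381\right) = - \frac{381}{2} \approx -190.5$)
$I{\left(C,s \right)} = C$ ($I{\left(C,s \right)} = \frac{3 \left(C + C\right)}{6} = \frac{3 \cdot 2 C}{6} = \frac{6 C}{6} = C$)
$y = -2$ ($y = -2 + \frac{0}{9} = -2 + 0 \cdot \frac{1}{9} = -2 + 0 = -2$)
$q = 16$ ($q = \left(-2 - 2\right)^{2} = \left(-4\right)^{2} = 16$)
$q + l = 16 - \frac{381}{2} = - \frac{349}{2}$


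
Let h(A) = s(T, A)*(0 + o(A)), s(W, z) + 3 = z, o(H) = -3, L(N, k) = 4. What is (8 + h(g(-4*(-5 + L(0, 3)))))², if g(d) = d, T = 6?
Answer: 25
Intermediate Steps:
s(W, z) = -3 + z
h(A) = 9 - 3*A (h(A) = (-3 + A)*(0 - 3) = (-3 + A)*(-3) = 9 - 3*A)
(8 + h(g(-4*(-5 + L(0, 3)))))² = (8 + (9 - (-12)*(-5 + 4)))² = (8 + (9 - (-12)*(-1)))² = (8 + (9 - 3*4))² = (8 + (9 - 12))² = (8 - 3)² = 5² = 25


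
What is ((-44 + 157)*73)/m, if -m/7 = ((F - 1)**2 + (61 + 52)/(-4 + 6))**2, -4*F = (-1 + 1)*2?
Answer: -32996/92575 ≈ -0.35642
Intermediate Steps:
F = 0 (F = -(-1 + 1)*2/4 = -0*2 = -1/4*0 = 0)
m = -92575/4 (m = -7*((0 - 1)**2 + (61 + 52)/(-4 + 6))**2 = -7*((-1)**2 + 113/2)**2 = -7*(1 + 113*(1/2))**2 = -7*(1 + 113/2)**2 = -7*(115/2)**2 = -7*13225/4 = -92575/4 ≈ -23144.)
((-44 + 157)*73)/m = ((-44 + 157)*73)/(-92575/4) = (113*73)*(-4/92575) = 8249*(-4/92575) = -32996/92575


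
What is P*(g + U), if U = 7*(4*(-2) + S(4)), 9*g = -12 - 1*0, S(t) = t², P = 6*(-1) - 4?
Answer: -1640/3 ≈ -546.67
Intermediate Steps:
P = -10 (P = -6 - 4 = -10)
g = -4/3 (g = (-12 - 1*0)/9 = (-12 + 0)/9 = (⅑)*(-12) = -4/3 ≈ -1.3333)
U = 56 (U = 7*(4*(-2) + 4²) = 7*(-8 + 16) = 7*8 = 56)
P*(g + U) = -10*(-4/3 + 56) = -10*164/3 = -1640/3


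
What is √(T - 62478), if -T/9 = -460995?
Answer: 3*√454053 ≈ 2021.5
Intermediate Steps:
T = 4148955 (T = -9*(-460995) = 4148955)
√(T - 62478) = √(4148955 - 62478) = √4086477 = 3*√454053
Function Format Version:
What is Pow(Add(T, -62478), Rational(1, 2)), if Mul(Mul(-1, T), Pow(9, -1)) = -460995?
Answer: Mul(3, Pow(454053, Rational(1, 2))) ≈ 2021.5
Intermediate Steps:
T = 4148955 (T = Mul(-9, -460995) = 4148955)
Pow(Add(T, -62478), Rational(1, 2)) = Pow(Add(4148955, -62478), Rational(1, 2)) = Pow(4086477, Rational(1, 2)) = Mul(3, Pow(454053, Rational(1, 2)))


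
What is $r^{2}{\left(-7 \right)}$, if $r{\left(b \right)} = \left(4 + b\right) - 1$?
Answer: $16$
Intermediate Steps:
$r{\left(b \right)} = 3 + b$
$r^{2}{\left(-7 \right)} = \left(3 - 7\right)^{2} = \left(-4\right)^{2} = 16$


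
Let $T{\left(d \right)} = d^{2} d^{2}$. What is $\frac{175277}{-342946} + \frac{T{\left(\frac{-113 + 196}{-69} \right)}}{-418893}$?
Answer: $- \frac{1664288623359452347}{3256305987440058138} \approx -0.5111$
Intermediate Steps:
$T{\left(d \right)} = d^{4}$
$\frac{175277}{-342946} + \frac{T{\left(\frac{-113 + 196}{-69} \right)}}{-418893} = \frac{175277}{-342946} + \frac{\left(\frac{-113 + 196}{-69}\right)^{4}}{-418893} = 175277 \left(- \frac{1}{342946}\right) + \left(83 \left(- \frac{1}{69}\right)\right)^{4} \left(- \frac{1}{418893}\right) = - \frac{175277}{342946} + \left(- \frac{83}{69}\right)^{4} \left(- \frac{1}{418893}\right) = - \frac{175277}{342946} + \frac{47458321}{22667121} \left(- \frac{1}{418893}\right) = - \frac{175277}{342946} - \frac{47458321}{9495098317053} = - \frac{1664288623359452347}{3256305987440058138}$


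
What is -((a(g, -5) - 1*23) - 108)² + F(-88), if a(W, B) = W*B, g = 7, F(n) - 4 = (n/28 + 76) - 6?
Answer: -192396/7 ≈ -27485.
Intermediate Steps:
F(n) = 74 + n/28 (F(n) = 4 + ((n/28 + 76) - 6) = 4 + ((76 + n/28) - 6) = 4 + (70 + n/28) = 74 + n/28)
a(W, B) = B*W
-((a(g, -5) - 1*23) - 108)² + F(-88) = -((-5*7 - 1*23) - 108)² + (74 + (1/28)*(-88)) = -((-35 - 23) - 108)² + (74 - 22/7) = -(-58 - 108)² + 496/7 = -1*(-166)² + 496/7 = -1*27556 + 496/7 = -27556 + 496/7 = -192396/7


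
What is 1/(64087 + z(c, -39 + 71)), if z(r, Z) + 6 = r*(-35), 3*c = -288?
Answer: 1/67441 ≈ 1.4828e-5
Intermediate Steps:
c = -96 (c = (⅓)*(-288) = -96)
z(r, Z) = -6 - 35*r (z(r, Z) = -6 + r*(-35) = -6 - 35*r)
1/(64087 + z(c, -39 + 71)) = 1/(64087 + (-6 - 35*(-96))) = 1/(64087 + (-6 + 3360)) = 1/(64087 + 3354) = 1/67441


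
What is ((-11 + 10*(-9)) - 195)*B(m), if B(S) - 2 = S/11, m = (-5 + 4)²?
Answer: -6808/11 ≈ -618.91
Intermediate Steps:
m = 1 (m = (-1)² = 1)
B(S) = 2 + S/11
((-11 + 10*(-9)) - 195)*B(m) = ((-11 + 10*(-9)) - 195)*(2 + (1/11)*1) = ((-11 - 90) - 195)*(2 + 1/11) = (-101 - 195)*(23/11) = -296*23/11 = -6808/11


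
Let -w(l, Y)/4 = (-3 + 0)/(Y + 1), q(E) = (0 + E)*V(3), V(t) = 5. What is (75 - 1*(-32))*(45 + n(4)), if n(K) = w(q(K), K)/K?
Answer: 24396/5 ≈ 4879.2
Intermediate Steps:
q(E) = 5*E (q(E) = (0 + E)*5 = E*5 = 5*E)
w(l, Y) = 12/(1 + Y) (w(l, Y) = -4*(-3 + 0)/(Y + 1) = -(-12)/(1 + Y) = 12/(1 + Y))
n(K) = 12/(K*(1 + K)) (n(K) = (12/(1 + K))/K = 12/(K*(1 + K)))
(75 - 1*(-32))*(45 + n(4)) = (75 - 1*(-32))*(45 + 12/(4*(1 + 4))) = (75 + 32)*(45 + 12*(¼)/5) = 107*(45 + 12*(¼)*(⅕)) = 107*(45 + ⅗) = 107*(228/5) = 24396/5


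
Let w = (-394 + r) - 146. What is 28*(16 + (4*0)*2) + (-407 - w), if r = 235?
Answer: 346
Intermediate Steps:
w = -305 (w = (-394 + 235) - 146 = -159 - 146 = -305)
28*(16 + (4*0)*2) + (-407 - w) = 28*(16 + (4*0)*2) + (-407 - 1*(-305)) = 28*(16 + 0*2) + (-407 + 305) = 28*(16 + 0) - 102 = 28*16 - 102 = 448 - 102 = 346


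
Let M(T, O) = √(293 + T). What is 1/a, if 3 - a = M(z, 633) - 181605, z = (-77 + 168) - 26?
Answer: 90804/16490732653 + √358/32981465306 ≈ 5.5069e-6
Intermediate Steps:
z = 65 (z = 91 - 26 = 65)
a = 181608 - √358 (a = 3 - (√(293 + 65) - 181605) = 3 - (√358 - 181605) = 3 - (-181605 + √358) = 3 + (181605 - √358) = 181608 - √358 ≈ 1.8159e+5)
1/a = 1/(181608 - √358)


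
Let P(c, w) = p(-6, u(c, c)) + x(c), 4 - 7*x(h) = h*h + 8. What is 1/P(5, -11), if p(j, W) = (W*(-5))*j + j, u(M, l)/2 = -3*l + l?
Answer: -7/4271 ≈ -0.0016390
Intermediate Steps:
u(M, l) = -4*l (u(M, l) = 2*(-3*l + l) = 2*(-2*l) = -4*l)
p(j, W) = j - 5*W*j (p(j, W) = (-5*W)*j + j = -5*W*j + j = j - 5*W*j)
x(h) = -4/7 - h²/7 (x(h) = 4/7 - (h*h + 8)/7 = 4/7 - (h² + 8)/7 = 4/7 - (8 + h²)/7 = 4/7 + (-8/7 - h²/7) = -4/7 - h²/7)
P(c, w) = -46/7 - 120*c - c²/7 (P(c, w) = -6*(1 - (-20)*c) + (-4/7 - c²/7) = -6*(1 + 20*c) + (-4/7 - c²/7) = (-6 - 120*c) + (-4/7 - c²/7) = -46/7 - 120*c - c²/7)
1/P(5, -11) = 1/(-46/7 - 120*5 - ⅐*5²) = 1/(-46/7 - 600 - ⅐*25) = 1/(-46/7 - 600 - 25/7) = 1/(-4271/7) = -7/4271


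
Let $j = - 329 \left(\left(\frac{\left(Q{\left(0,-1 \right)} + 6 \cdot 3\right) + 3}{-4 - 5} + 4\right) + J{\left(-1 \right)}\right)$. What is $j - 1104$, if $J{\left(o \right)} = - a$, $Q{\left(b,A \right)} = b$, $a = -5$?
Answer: $- \frac{9892}{3} \approx -3297.3$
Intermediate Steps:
$J{\left(o \right)} = 5$ ($J{\left(o \right)} = \left(-1\right) \left(-5\right) = 5$)
$j = - \frac{6580}{3}$ ($j = - 329 \left(\left(\frac{\left(0 + 6 \cdot 3\right) + 3}{-4 - 5} + 4\right) + 5\right) = - 329 \left(\left(\frac{\left(0 + 18\right) + 3}{-9} + 4\right) + 5\right) = - 329 \left(\left(\left(18 + 3\right) \left(- \frac{1}{9}\right) + 4\right) + 5\right) = - 329 \left(\left(21 \left(- \frac{1}{9}\right) + 4\right) + 5\right) = - 329 \left(\left(- \frac{7}{3} + 4\right) + 5\right) = - 329 \left(\frac{5}{3} + 5\right) = \left(-329\right) \frac{20}{3} = - \frac{6580}{3} \approx -2193.3$)
$j - 1104 = - \frac{6580}{3} - 1104 = - \frac{9892}{3}$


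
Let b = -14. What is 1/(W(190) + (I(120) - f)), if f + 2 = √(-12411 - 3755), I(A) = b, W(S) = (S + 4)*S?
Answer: I/(√16166 + 36848*I) ≈ 2.7138e-5 + 9.3641e-8*I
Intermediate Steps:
W(S) = S*(4 + S) (W(S) = (4 + S)*S = S*(4 + S))
I(A) = -14
f = -2 + I*√16166 (f = -2 + √(-12411 - 3755) = -2 + √(-16166) = -2 + I*√16166 ≈ -2.0 + 127.15*I)
1/(W(190) + (I(120) - f)) = 1/(190*(4 + 190) + (-14 - (-2 + I*√16166))) = 1/(190*194 + (-14 + (2 - I*√16166))) = 1/(36860 + (-12 - I*√16166)) = 1/(36848 - I*√16166)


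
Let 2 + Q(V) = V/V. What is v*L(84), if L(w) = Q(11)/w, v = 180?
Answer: -15/7 ≈ -2.1429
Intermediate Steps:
Q(V) = -1 (Q(V) = -2 + V/V = -2 + 1 = -1)
L(w) = -1/w
v*L(84) = 180*(-1/84) = -15/7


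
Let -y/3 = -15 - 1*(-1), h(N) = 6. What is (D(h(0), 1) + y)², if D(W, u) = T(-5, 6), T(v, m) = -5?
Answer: 1369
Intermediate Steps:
D(W, u) = -5
y = 42 (y = -3*(-15 - 1*(-1)) = -3*(-15 + 1) = -3*(-14) = 42)
(D(h(0), 1) + y)² = (-5 + 42)² = 37² = 1369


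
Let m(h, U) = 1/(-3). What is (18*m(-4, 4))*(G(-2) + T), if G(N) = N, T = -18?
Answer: 120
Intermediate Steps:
m(h, U) = -⅓
(18*m(-4, 4))*(G(-2) + T) = (18*(-⅓))*(-2 - 18) = -6*(-20) = 120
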